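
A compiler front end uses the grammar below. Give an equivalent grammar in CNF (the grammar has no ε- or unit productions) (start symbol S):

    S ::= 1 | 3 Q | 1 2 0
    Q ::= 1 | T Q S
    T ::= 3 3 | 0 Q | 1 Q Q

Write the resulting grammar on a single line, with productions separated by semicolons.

S ::= 1 | X1 Q | X2 Y1; Q ::= 1 | T Y2; T ::= X1 X1 | X4 Q | X2 Y3; X1 ::= 3; X2 ::= 1; X3 ::= 2; X4 ::= 0; Y1 ::= X3 X4; Y2 ::= Q S; Y3 ::= Q Q

Introduce a nonterminal for each terminal appearing in a rule of length ≥ 2: X1 → 3, X2 → 1, X3 → 2, X4 → 0.
Binarize each right-hand side of length ≥ 3 by chaining fresh nonterminals (Y1, Y2, …): affected rules were S → X2 X3 X4; Q → T Q S; T → X2 Q Q.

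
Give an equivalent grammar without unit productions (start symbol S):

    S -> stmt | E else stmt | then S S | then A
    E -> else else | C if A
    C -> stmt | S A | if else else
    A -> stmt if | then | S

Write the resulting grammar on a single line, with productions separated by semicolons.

S -> stmt | E else stmt | then S S | then A; E -> else else | C if A; C -> stmt | S A | if else else; A -> stmt | E else stmt | then S S | then A | stmt if | then

Unit pairs: A ⇒* {S}.
Replace each nonterminal's rules with the union of the non-unit rules of every nonterminal it unit-derives.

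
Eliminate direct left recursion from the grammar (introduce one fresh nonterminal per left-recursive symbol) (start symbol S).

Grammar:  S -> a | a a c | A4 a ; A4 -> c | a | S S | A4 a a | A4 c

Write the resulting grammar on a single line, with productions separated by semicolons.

S -> a | a a c | A4 a; A4 -> c A4' | a A4' | S S A4'; A4' -> a a A4' | c A4' | ε

Directly left-recursive nonterminal: A4.
For A4: α = {a a, c}, β = {c, a, S S}. Rewrite as A4 → β A4' and A4' → α A4' | ε.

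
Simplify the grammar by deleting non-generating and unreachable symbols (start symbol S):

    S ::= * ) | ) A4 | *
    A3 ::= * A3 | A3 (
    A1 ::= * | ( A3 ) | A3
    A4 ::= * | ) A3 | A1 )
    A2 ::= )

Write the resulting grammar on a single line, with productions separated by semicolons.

Generating nonterminals: {A1, A2, A4, S}.
Reachable from S after that: {A1, A4, S}.
Removed useless symbols: {A2, A3} and every production mentioning them.

S ::= * ) | ) A4 | *; A1 ::= *; A4 ::= * | A1 )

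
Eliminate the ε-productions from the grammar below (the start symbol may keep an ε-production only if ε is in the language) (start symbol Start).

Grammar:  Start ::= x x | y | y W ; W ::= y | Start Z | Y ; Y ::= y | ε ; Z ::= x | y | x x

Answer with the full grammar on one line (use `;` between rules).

Nullable set = {W, Y}.
ε ∉ L(G), so no ε-production is kept.

Start ::= x x | y | y W; W ::= y | Start Z | Y; Y ::= y; Z ::= x | y | x x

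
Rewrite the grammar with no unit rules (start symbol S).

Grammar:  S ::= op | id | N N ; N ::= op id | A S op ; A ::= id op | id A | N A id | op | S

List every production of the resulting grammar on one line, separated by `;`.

Unit pairs: A ⇒* {S}.
Replace each nonterminal's rules with the union of the non-unit rules of every nonterminal it unit-derives.

S ::= op | id | N N; N ::= op id | A S op; A ::= op | id | N N | id op | id A | N A id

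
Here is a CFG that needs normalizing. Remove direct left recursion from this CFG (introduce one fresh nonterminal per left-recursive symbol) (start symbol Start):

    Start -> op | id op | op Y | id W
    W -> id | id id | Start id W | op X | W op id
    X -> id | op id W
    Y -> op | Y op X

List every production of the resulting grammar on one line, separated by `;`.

Directly left-recursive nonterminals: W, Y.
For W: α = {op id}, β = {id, id id, Start id W, op X}. Rewrite as W → β W1 and W1 → α W1 | ε.
For Y: α = {op X}, β = {op}. Rewrite as Y → β Y1 and Y1 → α Y1 | ε.

Start -> op | id op | op Y | id W; W -> id W1 | id id W1 | Start id W W1 | op X W1; X -> id | op id W; Y -> op Y1; W1 -> op id W1 | ε; Y1 -> op X Y1 | ε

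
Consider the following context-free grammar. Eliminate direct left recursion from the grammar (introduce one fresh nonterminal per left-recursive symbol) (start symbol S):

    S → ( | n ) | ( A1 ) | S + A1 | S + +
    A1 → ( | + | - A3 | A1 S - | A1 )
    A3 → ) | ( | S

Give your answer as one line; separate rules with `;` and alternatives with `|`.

S → ( S' | n ) S' | ( A1 ) S'; A1 → ( A1' | + A1' | - A3 A1'; A3 → ) | ( | S; S' → + A1 S' | + + S' | ε; A1' → S - A1' | ) A1' | ε

Left recursion appears on S, A1.
For S: α = {+ A1, + +}, β = {(, n ), ( A1 )}. Rewrite as S → β S' and S' → α S' | ε.
For A1: α = {S -, )}, β = {(, +, - A3}. Rewrite as A1 → β A1' and A1' → α A1' | ε.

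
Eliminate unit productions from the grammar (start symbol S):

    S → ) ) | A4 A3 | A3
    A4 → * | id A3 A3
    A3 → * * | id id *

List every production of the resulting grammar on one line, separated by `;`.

Unit pairs: S ⇒* {A3}.
For every A with A ⇒* B via unit rules, add B's non-unit alternatives to A; then delete every rule of the form X → Y.

S → ) ) | A4 A3 | * * | id id *; A4 → * | id A3 A3; A3 → * * | id id *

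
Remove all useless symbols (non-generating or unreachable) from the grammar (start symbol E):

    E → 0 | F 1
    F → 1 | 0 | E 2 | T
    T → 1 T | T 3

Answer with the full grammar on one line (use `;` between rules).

E → 0 | F 1; F → 1 | 0 | E 2

Generating nonterminals: {E, F}.
Reachable from E after that: {E, F}.
Removed useless symbols: {T} and every production mentioning them.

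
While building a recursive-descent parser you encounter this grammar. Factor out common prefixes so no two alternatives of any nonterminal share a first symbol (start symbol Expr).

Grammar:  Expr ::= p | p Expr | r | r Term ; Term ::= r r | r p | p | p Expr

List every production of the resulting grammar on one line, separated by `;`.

Expr has alternatives sharing prefix 'p': factor to Expr → p Expr1 with Expr1 → ε | Expr.
Expr has alternatives sharing prefix 'r': factor to Expr → r Expr2 with Expr2 → ε | Term.
Term has alternatives sharing prefix 'r': factor to Term → r Term1 with Term1 → r | p.
Term has alternatives sharing prefix 'p': factor to Term → p Term2 with Term2 → ε | Expr.

Expr ::= p Expr1 | r Expr2; Term ::= r Term1 | p Term2; Expr1 ::= ε | Expr; Expr2 ::= ε | Term; Term1 ::= r | p; Term2 ::= ε | Expr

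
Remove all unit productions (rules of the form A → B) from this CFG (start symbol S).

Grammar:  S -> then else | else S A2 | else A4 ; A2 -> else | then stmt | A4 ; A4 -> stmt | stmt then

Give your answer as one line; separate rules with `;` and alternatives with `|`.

Unit pairs: A2 ⇒* {A4}.
For every A with A ⇒* B via unit rules, add B's non-unit alternatives to A; then delete every rule of the form X → Y.

S -> then else | else S A2 | else A4; A2 -> stmt | stmt then | else | then stmt; A4 -> stmt | stmt then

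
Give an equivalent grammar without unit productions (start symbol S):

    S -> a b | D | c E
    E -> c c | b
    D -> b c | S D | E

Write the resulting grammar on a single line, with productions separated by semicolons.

Unit pairs: D ⇒* {E}; S ⇒* {D, E}.
Replace each nonterminal's rules with the union of the non-unit rules of every nonterminal it unit-derives.

S -> c c | b | b c | S D | a b | c E; E -> c c | b; D -> c c | b | b c | S D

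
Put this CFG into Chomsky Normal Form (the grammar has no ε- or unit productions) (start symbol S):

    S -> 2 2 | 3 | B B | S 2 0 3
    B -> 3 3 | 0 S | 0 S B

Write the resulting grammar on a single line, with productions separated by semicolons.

S -> X1 X1 | 3 | B B | S Y1; B -> X3 X3 | X2 S | X2 Y3; X1 -> 2; X2 -> 0; X3 -> 3; Y1 -> X1 Y2; Y2 -> X2 X3; Y3 -> S B

Introduce a nonterminal for each terminal appearing in a rule of length ≥ 2: X1 → 2, X2 → 0, X3 → 3.
Binarize each right-hand side of length ≥ 3 by chaining fresh nonterminals (Y1, Y2, …): affected rules were S → S X1 X2 X3; B → X2 S B.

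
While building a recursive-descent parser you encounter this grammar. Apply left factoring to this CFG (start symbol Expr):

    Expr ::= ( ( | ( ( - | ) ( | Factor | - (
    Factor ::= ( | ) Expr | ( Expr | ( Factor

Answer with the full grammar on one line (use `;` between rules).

Expr ::= ) ( | Factor | - ( | ( ( Expr1; Factor ::= ) Expr | ( Factor1; Expr1 ::= epsilon | -; Factor1 ::= epsilon | Expr | Factor

Expr has alternatives sharing prefix '( (': factor to Expr → ( ( Expr1 with Expr1 → ε | -.
Factor has alternatives sharing prefix '(': factor to Factor → ( Factor1 with Factor1 → ε | Expr | Factor.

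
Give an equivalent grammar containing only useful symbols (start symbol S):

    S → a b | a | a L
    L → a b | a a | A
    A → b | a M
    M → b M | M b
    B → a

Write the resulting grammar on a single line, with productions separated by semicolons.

Generating nonterminals: {A, B, L, S}.
Reachable from S after that: {A, L, S}.
Removed useless symbols: {B, M} and every production mentioning them.

S → a b | a | a L; L → a b | a a | A; A → b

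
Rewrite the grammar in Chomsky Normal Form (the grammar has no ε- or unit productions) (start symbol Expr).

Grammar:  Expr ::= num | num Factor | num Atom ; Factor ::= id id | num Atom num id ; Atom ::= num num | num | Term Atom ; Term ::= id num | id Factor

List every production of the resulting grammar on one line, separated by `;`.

Expr ::= num | X1 Factor | X1 Atom; Factor ::= X2 X2 | X1 Y1; Atom ::= X1 X1 | num | Term Atom; Term ::= X2 X1 | X2 Factor; X1 ::= num; X2 ::= id; Y1 ::= Atom Y2; Y2 ::= X1 X2

Introduce a nonterminal for each terminal appearing in a rule of length ≥ 2: X1 → num, X2 → id.
Binarize each right-hand side of length ≥ 3 by chaining fresh nonterminals (Y1, Y2, …): affected rules were Factor → X1 Atom X1 X2.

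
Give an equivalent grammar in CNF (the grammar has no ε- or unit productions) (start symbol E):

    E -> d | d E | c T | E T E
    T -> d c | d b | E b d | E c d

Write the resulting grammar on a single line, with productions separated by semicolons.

E -> d | X1 E | X2 T | E Y1; T -> X1 X2 | X1 X3 | E Y2 | E Y3; X1 -> d; X2 -> c; X3 -> b; Y1 -> T E; Y2 -> X3 X1; Y3 -> X2 X1

Introduce a nonterminal for each terminal appearing in a rule of length ≥ 2: X1 → d, X2 → c, X3 → b.
Binarize each right-hand side of length ≥ 3 by chaining fresh nonterminals (Y1, Y2, …): affected rules were E → E T E; T → E X3 X1; T → E X2 X1.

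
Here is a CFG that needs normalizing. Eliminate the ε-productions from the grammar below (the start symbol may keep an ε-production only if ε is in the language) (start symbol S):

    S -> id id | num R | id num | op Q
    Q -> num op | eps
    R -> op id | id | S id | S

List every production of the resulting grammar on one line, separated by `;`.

Nullable nonterminals: {Q}.
ε ∉ L(G), so no ε-production is kept.
Expand every rule over subsets of its nullable positions: S → op Q gives op Q | op.

S -> id id | num R | id num | op Q | op; Q -> num op; R -> op id | id | S id | S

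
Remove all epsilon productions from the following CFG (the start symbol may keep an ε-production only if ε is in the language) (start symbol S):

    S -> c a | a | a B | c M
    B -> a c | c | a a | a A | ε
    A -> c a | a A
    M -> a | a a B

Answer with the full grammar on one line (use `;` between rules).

Nullable nonterminals: {B}.
ε ∉ L(G), so no ε-production is kept.
For each production, add variants omitting each subset of nullable occurrences: M → a a B gives a a B | a a.

S -> c a | a | a B | c M; B -> a c | c | a a | a A; A -> c a | a A; M -> a | a a B | a a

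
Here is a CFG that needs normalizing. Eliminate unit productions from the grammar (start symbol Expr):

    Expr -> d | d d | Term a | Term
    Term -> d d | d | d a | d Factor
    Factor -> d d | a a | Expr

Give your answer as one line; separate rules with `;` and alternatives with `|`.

Unit pairs: Expr ⇒* {Term}; Factor ⇒* {Expr, Term}.
For each unit pair (A, B), copy every non-unit production of B to A, then drop all unit productions.

Expr -> d d | d | d a | d Factor | Term a; Term -> d d | d | d a | d Factor; Factor -> d d | d | d a | d Factor | a a | Term a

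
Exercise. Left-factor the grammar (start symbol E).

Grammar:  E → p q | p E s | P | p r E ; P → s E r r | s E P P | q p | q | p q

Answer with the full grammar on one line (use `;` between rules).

E has alternatives sharing prefix 'p': factor to E → p E' with E' → q | E s | r E.
P has alternatives sharing prefix 's E': factor to P → s E P' with P' → r r | P P.
P has alternatives sharing prefix 'q': factor to P → q P'' with P'' → p | ε.

E → P | p E'; P → p q | s E P' | q P''; E' → q | E s | r E; P' → r r | P P; P'' → p | ε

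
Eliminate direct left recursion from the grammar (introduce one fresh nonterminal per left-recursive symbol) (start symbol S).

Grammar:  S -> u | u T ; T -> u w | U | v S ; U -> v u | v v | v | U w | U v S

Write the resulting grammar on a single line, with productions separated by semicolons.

Directly left-recursive nonterminal: U.
For U: α = {w, v S}, β = {v u, v v, v}. Rewrite as U → β U' and U' → α U' | ε.

S -> u | u T; T -> u w | U | v S; U -> v u U' | v v U' | v U'; U' -> w U' | v S U' | eps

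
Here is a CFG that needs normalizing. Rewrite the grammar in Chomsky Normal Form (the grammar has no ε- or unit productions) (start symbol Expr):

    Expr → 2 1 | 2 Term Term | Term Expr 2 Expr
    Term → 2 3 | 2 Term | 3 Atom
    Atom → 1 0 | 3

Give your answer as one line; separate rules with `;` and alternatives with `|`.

Expr → X1 X2 | X1 Y1 | Term Y2; Term → X1 X3 | X1 Term | X3 Atom; Atom → X2 X4 | 3; X1 → 2; X2 → 1; X3 → 3; X4 → 0; Y1 → Term Term; Y2 → Expr Y3; Y3 → X1 Expr

Introduce a nonterminal for each terminal appearing in a rule of length ≥ 2: X1 → 2, X2 → 1, X3 → 3, X4 → 0.
Binarize each right-hand side of length ≥ 3 by chaining fresh nonterminals (Y1, Y2, …): affected rules were Expr → X1 Term Term; Expr → Term Expr X1 Expr.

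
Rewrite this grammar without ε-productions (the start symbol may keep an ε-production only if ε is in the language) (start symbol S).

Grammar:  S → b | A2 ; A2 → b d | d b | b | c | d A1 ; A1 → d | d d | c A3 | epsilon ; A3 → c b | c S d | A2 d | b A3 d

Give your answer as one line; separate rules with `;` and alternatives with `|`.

Nullable nonterminals: {A1}.
ε ∉ L(G), so no ε-production is kept.
For each production, add variants omitting each subset of nullable occurrences: A2 → d A1 gives d A1 | d.

S → b | A2; A2 → b d | d b | b | c | d A1 | d; A1 → d | d d | c A3; A3 → c b | c S d | A2 d | b A3 d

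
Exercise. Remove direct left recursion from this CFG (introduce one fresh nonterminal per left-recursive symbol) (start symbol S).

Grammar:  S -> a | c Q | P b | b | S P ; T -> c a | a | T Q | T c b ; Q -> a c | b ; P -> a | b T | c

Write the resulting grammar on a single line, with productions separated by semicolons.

S -> a S' | c Q S' | P b S' | b S'; T -> c a T' | a T'; Q -> a c | b; P -> a | b T | c; S' -> P S' | epsilon; T' -> Q T' | c b T' | epsilon

Left recursion appears on S, T.
For S: α = {P}, β = {a, c Q, P b, b}. Rewrite as S → β S' and S' → α S' | ε.
For T: α = {Q, c b}, β = {c a, a}. Rewrite as T → β T' and T' → α T' | ε.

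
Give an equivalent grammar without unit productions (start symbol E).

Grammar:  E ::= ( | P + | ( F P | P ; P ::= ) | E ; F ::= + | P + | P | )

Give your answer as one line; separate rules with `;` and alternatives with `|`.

E ::= ( | P + | ( F P | ); P ::= ( | P + | ( F P | ); F ::= ( | P + | ( F P | + | )

Unit pairs: E ⇒* {P}; F ⇒* {E, P}; P ⇒* {E}.
For every A with A ⇒* B via unit rules, add B's non-unit alternatives to A; then delete every rule of the form X → Y.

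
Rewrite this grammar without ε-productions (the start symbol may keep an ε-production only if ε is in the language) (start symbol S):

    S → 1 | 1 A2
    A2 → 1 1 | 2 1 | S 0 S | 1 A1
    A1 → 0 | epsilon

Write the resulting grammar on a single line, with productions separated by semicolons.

Nullable nonterminals: {A1}.
ε ∉ L(G), so no ε-production is kept.
Add the nullable-subset variants: A2 → 1 A1 gives 1 A1 | 1.

S → 1 | 1 A2; A2 → 1 1 | 2 1 | S 0 S | 1 A1 | 1; A1 → 0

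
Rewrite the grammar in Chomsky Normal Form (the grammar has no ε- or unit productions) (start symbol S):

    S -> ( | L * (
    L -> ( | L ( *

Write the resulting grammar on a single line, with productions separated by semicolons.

S -> ( | L Y1; L -> ( | L Y2; X1 -> *; X2 -> (; Y1 -> X1 X2; Y2 -> X2 X1

Introduce a nonterminal for each terminal appearing in a rule of length ≥ 2: X1 → *, X2 → (.
Binarize each right-hand side of length ≥ 3 by chaining fresh nonterminals (Y1, Y2, …): affected rules were S → L X1 X2; L → L X2 X1.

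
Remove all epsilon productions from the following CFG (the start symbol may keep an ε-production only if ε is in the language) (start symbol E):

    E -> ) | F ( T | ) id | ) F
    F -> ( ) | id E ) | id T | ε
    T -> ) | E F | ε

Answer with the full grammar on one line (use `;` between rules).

The nullable symbols are {F, T}.
ε ∉ L(G), so no ε-production is kept.
For each production, add variants omitting each subset of nullable occurrences: E → F ( T gives F ( T | F ( | ( T | (. F → id T gives id T | id. T → E F gives E F | E.

E -> ) | F ( T | F ( | ( T | ( | ) id | ) F; F -> ( ) | id E ) | id T | id; T -> ) | E F | E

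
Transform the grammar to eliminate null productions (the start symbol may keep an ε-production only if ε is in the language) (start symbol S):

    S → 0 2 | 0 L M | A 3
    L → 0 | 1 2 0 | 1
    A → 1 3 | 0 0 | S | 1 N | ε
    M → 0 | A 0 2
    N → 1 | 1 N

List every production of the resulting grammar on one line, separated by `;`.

Nullable nonterminals: {A}.
ε ∉ L(G), so no ε-production is kept.
Expand every rule over subsets of its nullable positions: S → A 3 gives A 3 | 3. M → A 0 2 gives A 0 2 | 0 2.

S → 0 2 | 0 L M | A 3 | 3; L → 0 | 1 2 0 | 1; A → 1 3 | 0 0 | S | 1 N; M → 0 | A 0 2 | 0 2; N → 1 | 1 N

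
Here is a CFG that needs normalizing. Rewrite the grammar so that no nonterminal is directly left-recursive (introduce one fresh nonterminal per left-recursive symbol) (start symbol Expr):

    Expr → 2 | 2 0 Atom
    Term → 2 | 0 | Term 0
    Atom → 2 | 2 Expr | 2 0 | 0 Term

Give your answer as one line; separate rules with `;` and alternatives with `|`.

Directly left-recursive nonterminal: Term.
For Term: α = {0}, β = {2, 0}. Rewrite as Term → β Term1 and Term1 → α Term1 | ε.

Expr → 2 | 2 0 Atom; Term → 2 Term1 | 0 Term1; Atom → 2 | 2 Expr | 2 0 | 0 Term; Term1 → 0 Term1 | ε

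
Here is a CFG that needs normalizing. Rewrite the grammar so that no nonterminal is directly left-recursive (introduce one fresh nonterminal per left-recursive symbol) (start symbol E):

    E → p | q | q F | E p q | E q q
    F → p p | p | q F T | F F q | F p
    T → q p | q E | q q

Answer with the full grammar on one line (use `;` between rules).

E → p E' | q E' | q F E'; F → p p F' | p F' | q F T F'; T → q p | q E | q q; E' → p q E' | q q E' | ε; F' → F q F' | p F' | ε

Directly left-recursive nonterminals: E, F.
For E: α = {p q, q q}, β = {p, q, q F}. Rewrite as E → β E' and E' → α E' | ε.
For F: α = {F q, p}, β = {p p, p, q F T}. Rewrite as F → β F' and F' → α F' | ε.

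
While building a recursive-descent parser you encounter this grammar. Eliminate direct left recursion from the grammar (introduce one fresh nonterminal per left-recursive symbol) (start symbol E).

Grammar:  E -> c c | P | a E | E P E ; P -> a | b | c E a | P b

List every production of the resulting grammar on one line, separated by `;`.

E -> c c E' | P E' | a E E'; P -> a P' | b P' | c E a P'; E' -> P E E' | ε; P' -> b P' | ε

E, P are directly left-recursive.
For E: α = {P E}, β = {c c, P, a E}. Rewrite as E → β E' and E' → α E' | ε.
For P: α = {b}, β = {a, b, c E a}. Rewrite as P → β P' and P' → α P' | ε.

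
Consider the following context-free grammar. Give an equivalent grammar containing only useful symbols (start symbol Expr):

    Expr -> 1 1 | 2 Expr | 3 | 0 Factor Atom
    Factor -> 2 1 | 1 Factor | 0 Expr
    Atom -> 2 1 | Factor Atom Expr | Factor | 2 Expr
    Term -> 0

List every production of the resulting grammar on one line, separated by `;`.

Expr -> 1 1 | 2 Expr | 3 | 0 Factor Atom; Factor -> 2 1 | 1 Factor | 0 Expr; Atom -> 2 1 | Factor Atom Expr | Factor | 2 Expr

Generating nonterminals: {Atom, Expr, Factor, Term}.
Reachable from Expr after that: {Atom, Expr, Factor}.
Removed useless symbols: {Term} and every production mentioning them.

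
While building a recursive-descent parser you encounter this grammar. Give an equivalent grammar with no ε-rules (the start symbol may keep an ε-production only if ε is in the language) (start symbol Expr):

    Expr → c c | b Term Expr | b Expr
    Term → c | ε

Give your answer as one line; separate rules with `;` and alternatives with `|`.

Expr → c c | b Term Expr | b Expr; Term → c

Nullable set = {Term}.
ε ∉ L(G), so no ε-production is kept.
For each production, add variants omitting each subset of nullable occurrences: Expr → b Term Expr gives b Term Expr | b Expr.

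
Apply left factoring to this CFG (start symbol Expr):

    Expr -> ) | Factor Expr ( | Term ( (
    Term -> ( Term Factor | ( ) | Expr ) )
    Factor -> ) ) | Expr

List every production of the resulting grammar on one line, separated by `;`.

Term has alternatives sharing prefix '(': factor to Term → ( Term1 with Term1 → Term Factor | ).

Expr -> ) | Factor Expr ( | Term ( (; Term -> Expr ) ) | ( Term1; Factor -> ) ) | Expr; Term1 -> Term Factor | )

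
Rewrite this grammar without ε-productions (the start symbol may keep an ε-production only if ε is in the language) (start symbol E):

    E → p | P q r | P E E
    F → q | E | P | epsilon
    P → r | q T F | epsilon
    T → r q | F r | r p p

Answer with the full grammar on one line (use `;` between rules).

E → p | P q r | q r | P E E | E E; F → q | E | P; P → r | q T F | q T; T → r q | F r | r | r p p

Nullable nonterminals: {F, P}.
ε ∉ L(G), so no ε-production is kept.
For each production, add variants omitting each subset of nullable occurrences: E → P q r gives P q r | q r. E → P E E gives P E E | E E. P → q T F gives q T F | q T. T → F r gives F r | r.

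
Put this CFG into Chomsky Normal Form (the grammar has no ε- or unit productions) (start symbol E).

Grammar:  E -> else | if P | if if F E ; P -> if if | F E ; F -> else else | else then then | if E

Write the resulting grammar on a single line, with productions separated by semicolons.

Introduce a nonterminal for each terminal appearing in a rule of length ≥ 2: X1 → if, X2 → else, X3 → then.
Binarize each right-hand side of length ≥ 3 by chaining fresh nonterminals (Y1, Y2, …): affected rules were E → X1 X1 F E; F → X2 X3 X3.

E -> else | X1 P | X1 Y1; P -> X1 X1 | F E; F -> X2 X2 | X2 Y3 | X1 E; X1 -> if; X2 -> else; X3 -> then; Y1 -> X1 Y2; Y2 -> F E; Y3 -> X3 X3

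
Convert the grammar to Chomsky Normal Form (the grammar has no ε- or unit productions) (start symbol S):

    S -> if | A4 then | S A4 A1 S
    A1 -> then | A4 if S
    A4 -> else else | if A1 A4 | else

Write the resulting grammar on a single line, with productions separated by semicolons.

S -> if | A4 X1 | S Y1; A1 -> then | A4 Y3; A4 -> X3 X3 | X2 Y4 | else; X1 -> then; X2 -> if; X3 -> else; Y1 -> A4 Y2; Y2 -> A1 S; Y3 -> X2 S; Y4 -> A1 A4

Introduce a nonterminal for each terminal appearing in a rule of length ≥ 2: X1 → then, X2 → if, X3 → else.
Binarize each right-hand side of length ≥ 3 by chaining fresh nonterminals (Y1, Y2, …): affected rules were S → S A4 A1 S; A1 → A4 X2 S; A4 → X2 A1 A4.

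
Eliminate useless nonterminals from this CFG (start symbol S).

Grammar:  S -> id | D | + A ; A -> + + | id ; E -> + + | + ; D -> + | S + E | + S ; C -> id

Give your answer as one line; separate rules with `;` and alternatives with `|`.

S -> id | D | + A; A -> + + | id; E -> + + | +; D -> + | S + E | + S

Generating nonterminals: {A, C, D, E, S}.
Reachable from S after that: {A, D, E, S}.
Removed useless symbols: {C} and every production mentioning them.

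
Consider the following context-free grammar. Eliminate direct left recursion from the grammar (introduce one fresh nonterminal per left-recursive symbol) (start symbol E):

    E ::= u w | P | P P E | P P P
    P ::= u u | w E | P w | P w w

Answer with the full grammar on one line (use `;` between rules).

E ::= u w | P | P P E | P P P; P ::= u u P' | w E P'; P' ::= w P' | w w P' | epsilon

P is directly left-recursive.
For P: α = {w, w w}, β = {u u, w E}. Rewrite as P → β P' and P' → α P' | ε.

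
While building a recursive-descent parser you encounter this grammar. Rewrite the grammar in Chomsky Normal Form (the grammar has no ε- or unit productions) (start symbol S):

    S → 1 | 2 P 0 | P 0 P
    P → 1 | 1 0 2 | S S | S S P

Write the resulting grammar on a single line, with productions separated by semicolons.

Introduce a nonterminal for each terminal appearing in a rule of length ≥ 2: X1 → 2, X2 → 0, X3 → 1.
Binarize each right-hand side of length ≥ 3 by chaining fresh nonterminals (Y1, Y2, …): affected rules were S → X1 P X2; S → P X2 P; P → X3 X2 X1; P → S S P.

S → 1 | X1 Y1 | P Y2; P → 1 | X3 Y3 | S S | S Y4; X1 → 2; X2 → 0; X3 → 1; Y1 → P X2; Y2 → X2 P; Y3 → X2 X1; Y4 → S P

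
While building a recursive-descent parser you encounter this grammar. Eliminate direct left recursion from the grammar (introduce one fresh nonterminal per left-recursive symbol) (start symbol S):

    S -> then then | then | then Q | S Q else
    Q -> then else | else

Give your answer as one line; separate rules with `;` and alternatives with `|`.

S -> then then S' | then S' | then Q S'; Q -> then else | else; S' -> Q else S' | epsilon

S is directly left-recursive.
For S: α = {Q else}, β = {then then, then, then Q}. Rewrite as S → β S' and S' → α S' | ε.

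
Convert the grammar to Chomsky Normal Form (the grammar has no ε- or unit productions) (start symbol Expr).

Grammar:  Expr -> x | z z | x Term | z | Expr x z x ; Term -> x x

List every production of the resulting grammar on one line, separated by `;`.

Introduce a nonterminal for each terminal appearing in a rule of length ≥ 2: X1 → z, X2 → x.
Binarize each right-hand side of length ≥ 3 by chaining fresh nonterminals (Y1, Y2, …): affected rules were Expr → Expr X2 X1 X2.

Expr -> x | X1 X1 | X2 Term | z | Expr Y1; Term -> X2 X2; X1 -> z; X2 -> x; Y1 -> X2 Y2; Y2 -> X1 X2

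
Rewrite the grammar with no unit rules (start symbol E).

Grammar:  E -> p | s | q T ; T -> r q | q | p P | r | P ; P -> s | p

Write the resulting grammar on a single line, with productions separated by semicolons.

E -> p | s | q T; T -> s | p | r q | q | p P | r; P -> s | p

Unit pairs: T ⇒* {P}.
For each unit pair (A, B), copy every non-unit production of B to A, then drop all unit productions.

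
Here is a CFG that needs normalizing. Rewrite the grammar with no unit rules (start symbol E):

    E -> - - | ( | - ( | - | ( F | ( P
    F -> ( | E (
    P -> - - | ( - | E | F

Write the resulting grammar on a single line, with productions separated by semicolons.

E -> - - | ( | - ( | - | ( F | ( P; F -> ( | E (; P -> - - | ( | - ( | - | ( F | ( P | ( - | E (

Unit pairs: P ⇒* {E, F}.
For each unit pair (A, B), copy every non-unit production of B to A, then drop all unit productions.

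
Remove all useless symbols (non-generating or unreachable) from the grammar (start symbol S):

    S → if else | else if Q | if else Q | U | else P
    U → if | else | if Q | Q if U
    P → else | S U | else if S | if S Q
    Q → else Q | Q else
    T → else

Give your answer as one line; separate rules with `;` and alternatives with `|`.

Generating nonterminals: {P, S, T, U}.
Reachable from S after that: {P, S, U}.
Removed useless symbols: {Q, T} and every production mentioning them.

S → if else | U | else P; U → if | else; P → else | S U | else if S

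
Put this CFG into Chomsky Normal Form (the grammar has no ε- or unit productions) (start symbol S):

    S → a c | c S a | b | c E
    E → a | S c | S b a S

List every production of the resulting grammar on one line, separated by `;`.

Introduce a nonterminal for each terminal appearing in a rule of length ≥ 2: X1 → a, X2 → c, X3 → b.
Binarize each right-hand side of length ≥ 3 by chaining fresh nonterminals (Y1, Y2, …): affected rules were S → X2 S X1; E → S X3 X1 S.

S → X1 X2 | X2 Y1 | b | X2 E; E → a | S X2 | S Y2; X1 → a; X2 → c; X3 → b; Y1 → S X1; Y2 → X3 Y3; Y3 → X1 S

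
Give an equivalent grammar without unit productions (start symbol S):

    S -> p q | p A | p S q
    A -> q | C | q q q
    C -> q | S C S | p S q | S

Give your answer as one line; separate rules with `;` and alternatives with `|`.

Unit pairs: A ⇒* {C, S}; C ⇒* {S}.
For every A with A ⇒* B via unit rules, add B's non-unit alternatives to A; then delete every rule of the form X → Y.

S -> p q | p A | p S q; A -> q | S C S | p S q | p q | p A | q q q; C -> q | S C S | p S q | p q | p A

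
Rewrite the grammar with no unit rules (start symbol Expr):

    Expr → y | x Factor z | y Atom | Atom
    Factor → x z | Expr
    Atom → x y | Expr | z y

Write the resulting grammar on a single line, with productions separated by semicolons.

Unit pairs: Atom ⇒* {Expr}; Expr ⇒* {Atom}; Factor ⇒* {Atom, Expr}.
For every A with A ⇒* B via unit rules, add B's non-unit alternatives to A; then delete every rule of the form X → Y.

Expr → x y | z y | y | x Factor z | y Atom; Factor → x y | z y | x z | y | x Factor z | y Atom; Atom → x y | z y | y | x Factor z | y Atom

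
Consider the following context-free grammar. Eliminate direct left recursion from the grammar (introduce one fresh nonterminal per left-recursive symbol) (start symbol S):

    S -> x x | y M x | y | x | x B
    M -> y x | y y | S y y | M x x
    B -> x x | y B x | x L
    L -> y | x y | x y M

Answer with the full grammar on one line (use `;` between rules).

S -> x x | y M x | y | x | x B; M -> y x M' | y y M' | S y y M'; B -> x x | y B x | x L; L -> y | x y | x y M; M' -> x x M' | ε

Directly left-recursive nonterminal: M.
For M: α = {x x}, β = {y x, y y, S y y}. Rewrite as M → β M' and M' → α M' | ε.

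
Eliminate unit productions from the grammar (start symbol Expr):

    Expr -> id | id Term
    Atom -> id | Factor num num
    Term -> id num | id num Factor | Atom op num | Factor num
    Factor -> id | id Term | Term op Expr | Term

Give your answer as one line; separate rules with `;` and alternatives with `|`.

Unit pairs: Factor ⇒* {Term}.
For each unit pair (A, B), copy every non-unit production of B to A, then drop all unit productions.

Expr -> id | id Term; Atom -> id | Factor num num; Term -> id num | id num Factor | Atom op num | Factor num; Factor -> id num | id num Factor | Atom op num | Factor num | id | id Term | Term op Expr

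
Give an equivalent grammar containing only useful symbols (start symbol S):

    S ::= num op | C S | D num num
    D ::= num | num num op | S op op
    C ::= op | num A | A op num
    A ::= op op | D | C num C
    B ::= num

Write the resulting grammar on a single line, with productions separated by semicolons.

S ::= num op | C S | D num num; D ::= num | num num op | S op op; C ::= op | num A | A op num; A ::= op op | D | C num C

Generating nonterminals: {A, B, C, D, S}.
Reachable from S after that: {A, C, D, S}.
Removed useless symbols: {B} and every production mentioning them.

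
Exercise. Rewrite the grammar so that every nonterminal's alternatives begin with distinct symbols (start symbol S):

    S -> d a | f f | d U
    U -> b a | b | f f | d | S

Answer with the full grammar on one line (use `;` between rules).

S -> f f | d S'; U -> f f | d | S | b U'; S' -> a | U; U' -> a | ε

S has alternatives sharing prefix 'd': factor to S → d S' with S' → a | U.
U has alternatives sharing prefix 'b': factor to U → b U' with U' → a | ε.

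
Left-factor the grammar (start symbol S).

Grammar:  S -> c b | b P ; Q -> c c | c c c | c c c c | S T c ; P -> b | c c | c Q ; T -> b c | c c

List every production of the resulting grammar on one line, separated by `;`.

Q has alternatives sharing prefix 'c c': factor to Q → c c Q' with Q' → ε | c | c c.
P has alternatives sharing prefix 'c': factor to P → c P' with P' → c | Q.
Q' has alternatives sharing prefix 'c': factor to Q' → c Q'' with Q'' → ε | c.

S -> c b | b P; Q -> S T c | c c Q'; P -> b | c P'; T -> b c | c c; Q' -> ε | c Q''; P' -> c | Q; Q'' -> ε | c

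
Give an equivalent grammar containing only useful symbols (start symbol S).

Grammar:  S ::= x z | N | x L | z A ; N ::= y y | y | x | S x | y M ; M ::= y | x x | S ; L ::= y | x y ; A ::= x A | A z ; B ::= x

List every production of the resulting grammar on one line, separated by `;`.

Generating nonterminals: {B, L, M, N, S}.
Reachable from S after that: {L, M, N, S}.
Removed useless symbols: {A, B} and every production mentioning them.

S ::= x z | N | x L; N ::= y y | y | x | S x | y M; M ::= y | x x | S; L ::= y | x y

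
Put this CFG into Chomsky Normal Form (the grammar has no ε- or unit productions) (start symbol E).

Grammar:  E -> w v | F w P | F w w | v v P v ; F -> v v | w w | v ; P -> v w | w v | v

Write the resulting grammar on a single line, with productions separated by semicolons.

E -> X1 X2 | F Y1 | F Y2 | X2 Y3; F -> X2 X2 | X1 X1 | v; P -> X2 X1 | X1 X2 | v; X1 -> w; X2 -> v; Y1 -> X1 P; Y2 -> X1 X1; Y3 -> X2 Y4; Y4 -> P X2

Introduce a nonterminal for each terminal appearing in a rule of length ≥ 2: X1 → w, X2 → v.
Binarize each right-hand side of length ≥ 3 by chaining fresh nonterminals (Y1, Y2, …): affected rules were E → F X1 P; E → F X1 X1; E → X2 X2 P X2.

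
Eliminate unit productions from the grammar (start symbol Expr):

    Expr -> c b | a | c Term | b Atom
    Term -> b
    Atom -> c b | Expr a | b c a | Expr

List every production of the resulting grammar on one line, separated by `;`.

Unit pairs: Atom ⇒* {Expr}.
For every A with A ⇒* B via unit rules, add B's non-unit alternatives to A; then delete every rule of the form X → Y.

Expr -> c b | a | c Term | b Atom; Term -> b; Atom -> c b | Expr a | b c a | a | c Term | b Atom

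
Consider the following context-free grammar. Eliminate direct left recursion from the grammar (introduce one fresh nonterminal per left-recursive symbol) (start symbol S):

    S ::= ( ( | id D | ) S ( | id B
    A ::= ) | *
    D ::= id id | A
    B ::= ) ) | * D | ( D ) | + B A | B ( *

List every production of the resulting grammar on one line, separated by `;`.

S ::= ( ( | id D | ) S ( | id B; A ::= ) | *; D ::= id id | A; B ::= ) ) B' | * D B' | ( D ) B' | + B A B'; B' ::= ( * B' | ε

B is directly left-recursive.
For B: α = {( *}, β = {) ), * D, ( D ), + B A}. Rewrite as B → β B' and B' → α B' | ε.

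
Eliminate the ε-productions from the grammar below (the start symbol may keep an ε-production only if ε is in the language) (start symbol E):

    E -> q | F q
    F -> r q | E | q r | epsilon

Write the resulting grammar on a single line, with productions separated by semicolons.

Nullable set = {F}.
ε ∉ L(G), so no ε-production is kept.

E -> q | F q; F -> r q | E | q r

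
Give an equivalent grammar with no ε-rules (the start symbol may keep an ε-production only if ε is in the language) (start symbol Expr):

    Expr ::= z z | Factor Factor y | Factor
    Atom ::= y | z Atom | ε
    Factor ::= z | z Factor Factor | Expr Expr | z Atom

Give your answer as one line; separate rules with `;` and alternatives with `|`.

Nullable nonterminals: {Atom}.
ε ∉ L(G), so no ε-production is kept.
For each production, add variants omitting each subset of nullable occurrences: Atom → z Atom gives z Atom | z.

Expr ::= z z | Factor Factor y | Factor; Atom ::= y | z Atom | z; Factor ::= z | z Factor Factor | Expr Expr | z Atom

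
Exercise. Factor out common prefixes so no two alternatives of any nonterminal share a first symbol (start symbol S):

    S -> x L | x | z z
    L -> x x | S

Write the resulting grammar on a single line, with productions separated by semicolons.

S has alternatives sharing prefix 'x': factor to S → x S' with S' → L | ε.

S -> z z | x S'; L -> x x | S; S' -> L | epsilon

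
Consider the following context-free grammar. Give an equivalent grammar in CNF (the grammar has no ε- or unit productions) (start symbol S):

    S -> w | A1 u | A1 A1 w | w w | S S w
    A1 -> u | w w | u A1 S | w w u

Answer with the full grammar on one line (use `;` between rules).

S -> w | A1 X1 | A1 Y1 | X2 X2 | S Y2; A1 -> u | X2 X2 | X1 Y3 | X2 Y4; X1 -> u; X2 -> w; Y1 -> A1 X2; Y2 -> S X2; Y3 -> A1 S; Y4 -> X2 X1

Introduce a nonterminal for each terminal appearing in a rule of length ≥ 2: X1 → u, X2 → w.
Binarize each right-hand side of length ≥ 3 by chaining fresh nonterminals (Y1, Y2, …): affected rules were S → A1 A1 X2; S → S S X2; A1 → X1 A1 S; A1 → X2 X2 X1.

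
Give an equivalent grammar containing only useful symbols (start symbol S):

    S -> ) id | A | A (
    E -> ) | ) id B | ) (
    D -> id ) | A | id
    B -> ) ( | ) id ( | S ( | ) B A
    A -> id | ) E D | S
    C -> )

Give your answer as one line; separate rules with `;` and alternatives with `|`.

Generating nonterminals: {A, B, C, D, E, S}.
Reachable from S after that: {A, B, D, E, S}.
Removed useless symbols: {C} and every production mentioning them.

S -> ) id | A | A (; E -> ) | ) id B | ) (; D -> id ) | A | id; B -> ) ( | ) id ( | S ( | ) B A; A -> id | ) E D | S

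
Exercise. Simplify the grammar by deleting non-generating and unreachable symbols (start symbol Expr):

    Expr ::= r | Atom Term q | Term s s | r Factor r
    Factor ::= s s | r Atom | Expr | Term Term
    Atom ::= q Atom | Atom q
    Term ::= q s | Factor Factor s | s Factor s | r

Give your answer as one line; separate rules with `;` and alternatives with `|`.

Expr ::= r | Term s s | r Factor r; Factor ::= s s | Expr | Term Term; Term ::= q s | Factor Factor s | s Factor s | r

Generating nonterminals: {Expr, Factor, Term}.
Reachable from Expr after that: {Expr, Factor, Term}.
Removed useless symbols: {Atom} and every production mentioning them.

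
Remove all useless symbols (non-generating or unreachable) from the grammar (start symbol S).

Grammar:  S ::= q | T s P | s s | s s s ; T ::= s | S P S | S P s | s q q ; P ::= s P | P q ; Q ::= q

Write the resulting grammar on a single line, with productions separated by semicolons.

Generating nonterminals: {Q, S, T}.
Reachable from S after that: {S}.
Removed useless symbols: {P, Q, T} and every production mentioning them.

S ::= q | s s | s s s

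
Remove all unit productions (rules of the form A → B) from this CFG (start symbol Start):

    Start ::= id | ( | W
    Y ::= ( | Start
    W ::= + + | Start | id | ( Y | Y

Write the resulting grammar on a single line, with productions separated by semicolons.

Start ::= id | ( | + + | ( Y; Y ::= id | ( | + + | ( Y; W ::= id | ( | + + | ( Y

Unit pairs: Start ⇒* {W, Y}; W ⇒* {Start, Y}; Y ⇒* {Start, W}.
For every A with A ⇒* B via unit rules, add B's non-unit alternatives to A; then delete every rule of the form X → Y.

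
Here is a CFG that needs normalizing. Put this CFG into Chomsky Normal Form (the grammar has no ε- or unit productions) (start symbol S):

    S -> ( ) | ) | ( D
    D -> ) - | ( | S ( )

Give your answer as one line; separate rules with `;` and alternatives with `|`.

S -> X1 X2 | ) | X1 D; D -> X2 X3 | ( | S Y1; X1 -> (; X2 -> ); X3 -> -; Y1 -> X1 X2

Introduce a nonterminal for each terminal appearing in a rule of length ≥ 2: X1 → (, X2 → ), X3 → -.
Binarize each right-hand side of length ≥ 3 by chaining fresh nonterminals (Y1, Y2, …): affected rules were D → S X1 X2.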